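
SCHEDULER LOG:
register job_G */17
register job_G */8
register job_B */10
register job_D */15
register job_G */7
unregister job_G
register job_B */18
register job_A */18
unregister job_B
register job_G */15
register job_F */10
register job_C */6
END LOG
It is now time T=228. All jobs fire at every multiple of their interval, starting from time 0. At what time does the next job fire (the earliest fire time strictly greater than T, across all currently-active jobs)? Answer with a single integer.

Op 1: register job_G */17 -> active={job_G:*/17}
Op 2: register job_G */8 -> active={job_G:*/8}
Op 3: register job_B */10 -> active={job_B:*/10, job_G:*/8}
Op 4: register job_D */15 -> active={job_B:*/10, job_D:*/15, job_G:*/8}
Op 5: register job_G */7 -> active={job_B:*/10, job_D:*/15, job_G:*/7}
Op 6: unregister job_G -> active={job_B:*/10, job_D:*/15}
Op 7: register job_B */18 -> active={job_B:*/18, job_D:*/15}
Op 8: register job_A */18 -> active={job_A:*/18, job_B:*/18, job_D:*/15}
Op 9: unregister job_B -> active={job_A:*/18, job_D:*/15}
Op 10: register job_G */15 -> active={job_A:*/18, job_D:*/15, job_G:*/15}
Op 11: register job_F */10 -> active={job_A:*/18, job_D:*/15, job_F:*/10, job_G:*/15}
Op 12: register job_C */6 -> active={job_A:*/18, job_C:*/6, job_D:*/15, job_F:*/10, job_G:*/15}
  job_A: interval 18, next fire after T=228 is 234
  job_C: interval 6, next fire after T=228 is 234
  job_D: interval 15, next fire after T=228 is 240
  job_F: interval 10, next fire after T=228 is 230
  job_G: interval 15, next fire after T=228 is 240
Earliest fire time = 230 (job job_F)

Answer: 230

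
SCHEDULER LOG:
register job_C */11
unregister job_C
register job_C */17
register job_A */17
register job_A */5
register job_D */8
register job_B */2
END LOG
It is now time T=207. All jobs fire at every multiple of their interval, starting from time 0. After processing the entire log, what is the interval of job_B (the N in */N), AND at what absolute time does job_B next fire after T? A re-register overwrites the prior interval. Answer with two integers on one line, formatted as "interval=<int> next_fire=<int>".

Answer: interval=2 next_fire=208

Derivation:
Op 1: register job_C */11 -> active={job_C:*/11}
Op 2: unregister job_C -> active={}
Op 3: register job_C */17 -> active={job_C:*/17}
Op 4: register job_A */17 -> active={job_A:*/17, job_C:*/17}
Op 5: register job_A */5 -> active={job_A:*/5, job_C:*/17}
Op 6: register job_D */8 -> active={job_A:*/5, job_C:*/17, job_D:*/8}
Op 7: register job_B */2 -> active={job_A:*/5, job_B:*/2, job_C:*/17, job_D:*/8}
Final interval of job_B = 2
Next fire of job_B after T=207: (207//2+1)*2 = 208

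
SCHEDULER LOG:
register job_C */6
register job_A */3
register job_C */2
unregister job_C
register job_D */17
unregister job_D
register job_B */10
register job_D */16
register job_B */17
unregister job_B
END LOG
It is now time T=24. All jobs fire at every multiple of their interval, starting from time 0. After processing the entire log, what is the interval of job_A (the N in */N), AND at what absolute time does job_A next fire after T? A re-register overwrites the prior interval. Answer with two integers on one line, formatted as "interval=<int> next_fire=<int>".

Answer: interval=3 next_fire=27

Derivation:
Op 1: register job_C */6 -> active={job_C:*/6}
Op 2: register job_A */3 -> active={job_A:*/3, job_C:*/6}
Op 3: register job_C */2 -> active={job_A:*/3, job_C:*/2}
Op 4: unregister job_C -> active={job_A:*/3}
Op 5: register job_D */17 -> active={job_A:*/3, job_D:*/17}
Op 6: unregister job_D -> active={job_A:*/3}
Op 7: register job_B */10 -> active={job_A:*/3, job_B:*/10}
Op 8: register job_D */16 -> active={job_A:*/3, job_B:*/10, job_D:*/16}
Op 9: register job_B */17 -> active={job_A:*/3, job_B:*/17, job_D:*/16}
Op 10: unregister job_B -> active={job_A:*/3, job_D:*/16}
Final interval of job_A = 3
Next fire of job_A after T=24: (24//3+1)*3 = 27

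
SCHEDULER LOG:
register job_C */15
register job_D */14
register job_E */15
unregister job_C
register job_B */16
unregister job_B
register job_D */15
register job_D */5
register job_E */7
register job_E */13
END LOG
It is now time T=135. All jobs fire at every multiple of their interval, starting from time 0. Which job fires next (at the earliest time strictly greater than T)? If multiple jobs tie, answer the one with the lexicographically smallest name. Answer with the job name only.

Answer: job_D

Derivation:
Op 1: register job_C */15 -> active={job_C:*/15}
Op 2: register job_D */14 -> active={job_C:*/15, job_D:*/14}
Op 3: register job_E */15 -> active={job_C:*/15, job_D:*/14, job_E:*/15}
Op 4: unregister job_C -> active={job_D:*/14, job_E:*/15}
Op 5: register job_B */16 -> active={job_B:*/16, job_D:*/14, job_E:*/15}
Op 6: unregister job_B -> active={job_D:*/14, job_E:*/15}
Op 7: register job_D */15 -> active={job_D:*/15, job_E:*/15}
Op 8: register job_D */5 -> active={job_D:*/5, job_E:*/15}
Op 9: register job_E */7 -> active={job_D:*/5, job_E:*/7}
Op 10: register job_E */13 -> active={job_D:*/5, job_E:*/13}
  job_D: interval 5, next fire after T=135 is 140
  job_E: interval 13, next fire after T=135 is 143
Earliest = 140, winner (lex tiebreak) = job_D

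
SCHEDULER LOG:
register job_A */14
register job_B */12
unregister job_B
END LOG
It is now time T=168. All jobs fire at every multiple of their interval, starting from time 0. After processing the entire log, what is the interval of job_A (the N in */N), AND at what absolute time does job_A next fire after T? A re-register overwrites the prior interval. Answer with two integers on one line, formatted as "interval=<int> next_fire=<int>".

Answer: interval=14 next_fire=182

Derivation:
Op 1: register job_A */14 -> active={job_A:*/14}
Op 2: register job_B */12 -> active={job_A:*/14, job_B:*/12}
Op 3: unregister job_B -> active={job_A:*/14}
Final interval of job_A = 14
Next fire of job_A after T=168: (168//14+1)*14 = 182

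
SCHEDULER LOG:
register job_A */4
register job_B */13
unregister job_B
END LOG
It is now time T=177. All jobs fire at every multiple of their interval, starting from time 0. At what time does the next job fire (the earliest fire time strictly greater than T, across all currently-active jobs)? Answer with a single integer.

Op 1: register job_A */4 -> active={job_A:*/4}
Op 2: register job_B */13 -> active={job_A:*/4, job_B:*/13}
Op 3: unregister job_B -> active={job_A:*/4}
  job_A: interval 4, next fire after T=177 is 180
Earliest fire time = 180 (job job_A)

Answer: 180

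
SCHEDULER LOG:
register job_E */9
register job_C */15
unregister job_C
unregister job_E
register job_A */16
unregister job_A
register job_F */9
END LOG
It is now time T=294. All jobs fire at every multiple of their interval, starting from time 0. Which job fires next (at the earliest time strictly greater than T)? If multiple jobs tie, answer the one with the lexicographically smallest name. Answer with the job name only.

Op 1: register job_E */9 -> active={job_E:*/9}
Op 2: register job_C */15 -> active={job_C:*/15, job_E:*/9}
Op 3: unregister job_C -> active={job_E:*/9}
Op 4: unregister job_E -> active={}
Op 5: register job_A */16 -> active={job_A:*/16}
Op 6: unregister job_A -> active={}
Op 7: register job_F */9 -> active={job_F:*/9}
  job_F: interval 9, next fire after T=294 is 297
Earliest = 297, winner (lex tiebreak) = job_F

Answer: job_F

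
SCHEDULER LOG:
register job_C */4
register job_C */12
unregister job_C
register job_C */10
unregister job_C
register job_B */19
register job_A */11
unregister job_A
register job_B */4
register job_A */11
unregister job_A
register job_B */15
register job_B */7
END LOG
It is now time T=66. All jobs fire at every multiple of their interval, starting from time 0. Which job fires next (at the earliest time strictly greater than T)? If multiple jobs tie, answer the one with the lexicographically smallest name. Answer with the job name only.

Op 1: register job_C */4 -> active={job_C:*/4}
Op 2: register job_C */12 -> active={job_C:*/12}
Op 3: unregister job_C -> active={}
Op 4: register job_C */10 -> active={job_C:*/10}
Op 5: unregister job_C -> active={}
Op 6: register job_B */19 -> active={job_B:*/19}
Op 7: register job_A */11 -> active={job_A:*/11, job_B:*/19}
Op 8: unregister job_A -> active={job_B:*/19}
Op 9: register job_B */4 -> active={job_B:*/4}
Op 10: register job_A */11 -> active={job_A:*/11, job_B:*/4}
Op 11: unregister job_A -> active={job_B:*/4}
Op 12: register job_B */15 -> active={job_B:*/15}
Op 13: register job_B */7 -> active={job_B:*/7}
  job_B: interval 7, next fire after T=66 is 70
Earliest = 70, winner (lex tiebreak) = job_B

Answer: job_B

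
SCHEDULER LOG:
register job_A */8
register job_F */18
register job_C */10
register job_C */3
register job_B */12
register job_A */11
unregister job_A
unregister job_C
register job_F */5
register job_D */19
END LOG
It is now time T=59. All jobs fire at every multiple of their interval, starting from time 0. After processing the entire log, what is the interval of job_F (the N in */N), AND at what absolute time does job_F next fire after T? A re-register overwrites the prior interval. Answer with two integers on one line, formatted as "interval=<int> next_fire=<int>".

Answer: interval=5 next_fire=60

Derivation:
Op 1: register job_A */8 -> active={job_A:*/8}
Op 2: register job_F */18 -> active={job_A:*/8, job_F:*/18}
Op 3: register job_C */10 -> active={job_A:*/8, job_C:*/10, job_F:*/18}
Op 4: register job_C */3 -> active={job_A:*/8, job_C:*/3, job_F:*/18}
Op 5: register job_B */12 -> active={job_A:*/8, job_B:*/12, job_C:*/3, job_F:*/18}
Op 6: register job_A */11 -> active={job_A:*/11, job_B:*/12, job_C:*/3, job_F:*/18}
Op 7: unregister job_A -> active={job_B:*/12, job_C:*/3, job_F:*/18}
Op 8: unregister job_C -> active={job_B:*/12, job_F:*/18}
Op 9: register job_F */5 -> active={job_B:*/12, job_F:*/5}
Op 10: register job_D */19 -> active={job_B:*/12, job_D:*/19, job_F:*/5}
Final interval of job_F = 5
Next fire of job_F after T=59: (59//5+1)*5 = 60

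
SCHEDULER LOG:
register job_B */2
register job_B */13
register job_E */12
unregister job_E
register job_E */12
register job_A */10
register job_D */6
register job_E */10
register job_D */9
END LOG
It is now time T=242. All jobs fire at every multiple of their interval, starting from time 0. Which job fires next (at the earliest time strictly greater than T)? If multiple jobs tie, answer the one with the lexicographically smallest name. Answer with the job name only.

Answer: job_D

Derivation:
Op 1: register job_B */2 -> active={job_B:*/2}
Op 2: register job_B */13 -> active={job_B:*/13}
Op 3: register job_E */12 -> active={job_B:*/13, job_E:*/12}
Op 4: unregister job_E -> active={job_B:*/13}
Op 5: register job_E */12 -> active={job_B:*/13, job_E:*/12}
Op 6: register job_A */10 -> active={job_A:*/10, job_B:*/13, job_E:*/12}
Op 7: register job_D */6 -> active={job_A:*/10, job_B:*/13, job_D:*/6, job_E:*/12}
Op 8: register job_E */10 -> active={job_A:*/10, job_B:*/13, job_D:*/6, job_E:*/10}
Op 9: register job_D */9 -> active={job_A:*/10, job_B:*/13, job_D:*/9, job_E:*/10}
  job_A: interval 10, next fire after T=242 is 250
  job_B: interval 13, next fire after T=242 is 247
  job_D: interval 9, next fire after T=242 is 243
  job_E: interval 10, next fire after T=242 is 250
Earliest = 243, winner (lex tiebreak) = job_D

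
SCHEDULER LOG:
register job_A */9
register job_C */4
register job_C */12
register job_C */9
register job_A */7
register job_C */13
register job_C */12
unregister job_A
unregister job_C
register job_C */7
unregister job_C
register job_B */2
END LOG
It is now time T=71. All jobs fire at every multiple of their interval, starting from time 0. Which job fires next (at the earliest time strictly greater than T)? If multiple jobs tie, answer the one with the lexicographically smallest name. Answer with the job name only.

Answer: job_B

Derivation:
Op 1: register job_A */9 -> active={job_A:*/9}
Op 2: register job_C */4 -> active={job_A:*/9, job_C:*/4}
Op 3: register job_C */12 -> active={job_A:*/9, job_C:*/12}
Op 4: register job_C */9 -> active={job_A:*/9, job_C:*/9}
Op 5: register job_A */7 -> active={job_A:*/7, job_C:*/9}
Op 6: register job_C */13 -> active={job_A:*/7, job_C:*/13}
Op 7: register job_C */12 -> active={job_A:*/7, job_C:*/12}
Op 8: unregister job_A -> active={job_C:*/12}
Op 9: unregister job_C -> active={}
Op 10: register job_C */7 -> active={job_C:*/7}
Op 11: unregister job_C -> active={}
Op 12: register job_B */2 -> active={job_B:*/2}
  job_B: interval 2, next fire after T=71 is 72
Earliest = 72, winner (lex tiebreak) = job_B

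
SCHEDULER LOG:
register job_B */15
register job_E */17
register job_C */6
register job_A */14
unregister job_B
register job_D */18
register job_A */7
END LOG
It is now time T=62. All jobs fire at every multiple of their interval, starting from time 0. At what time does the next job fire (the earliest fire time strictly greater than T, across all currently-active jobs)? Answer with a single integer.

Answer: 63

Derivation:
Op 1: register job_B */15 -> active={job_B:*/15}
Op 2: register job_E */17 -> active={job_B:*/15, job_E:*/17}
Op 3: register job_C */6 -> active={job_B:*/15, job_C:*/6, job_E:*/17}
Op 4: register job_A */14 -> active={job_A:*/14, job_B:*/15, job_C:*/6, job_E:*/17}
Op 5: unregister job_B -> active={job_A:*/14, job_C:*/6, job_E:*/17}
Op 6: register job_D */18 -> active={job_A:*/14, job_C:*/6, job_D:*/18, job_E:*/17}
Op 7: register job_A */7 -> active={job_A:*/7, job_C:*/6, job_D:*/18, job_E:*/17}
  job_A: interval 7, next fire after T=62 is 63
  job_C: interval 6, next fire after T=62 is 66
  job_D: interval 18, next fire after T=62 is 72
  job_E: interval 17, next fire after T=62 is 68
Earliest fire time = 63 (job job_A)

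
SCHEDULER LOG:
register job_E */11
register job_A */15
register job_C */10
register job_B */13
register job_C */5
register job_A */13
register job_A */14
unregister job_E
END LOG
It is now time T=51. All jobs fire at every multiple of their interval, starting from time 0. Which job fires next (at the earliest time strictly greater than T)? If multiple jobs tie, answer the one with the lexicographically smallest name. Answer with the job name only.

Op 1: register job_E */11 -> active={job_E:*/11}
Op 2: register job_A */15 -> active={job_A:*/15, job_E:*/11}
Op 3: register job_C */10 -> active={job_A:*/15, job_C:*/10, job_E:*/11}
Op 4: register job_B */13 -> active={job_A:*/15, job_B:*/13, job_C:*/10, job_E:*/11}
Op 5: register job_C */5 -> active={job_A:*/15, job_B:*/13, job_C:*/5, job_E:*/11}
Op 6: register job_A */13 -> active={job_A:*/13, job_B:*/13, job_C:*/5, job_E:*/11}
Op 7: register job_A */14 -> active={job_A:*/14, job_B:*/13, job_C:*/5, job_E:*/11}
Op 8: unregister job_E -> active={job_A:*/14, job_B:*/13, job_C:*/5}
  job_A: interval 14, next fire after T=51 is 56
  job_B: interval 13, next fire after T=51 is 52
  job_C: interval 5, next fire after T=51 is 55
Earliest = 52, winner (lex tiebreak) = job_B

Answer: job_B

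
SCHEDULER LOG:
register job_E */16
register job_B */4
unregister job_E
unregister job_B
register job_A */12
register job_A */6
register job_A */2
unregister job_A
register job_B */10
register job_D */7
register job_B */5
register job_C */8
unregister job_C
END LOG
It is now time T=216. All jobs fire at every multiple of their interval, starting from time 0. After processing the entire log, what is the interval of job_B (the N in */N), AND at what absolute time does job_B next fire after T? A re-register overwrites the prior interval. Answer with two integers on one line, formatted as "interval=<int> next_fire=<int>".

Op 1: register job_E */16 -> active={job_E:*/16}
Op 2: register job_B */4 -> active={job_B:*/4, job_E:*/16}
Op 3: unregister job_E -> active={job_B:*/4}
Op 4: unregister job_B -> active={}
Op 5: register job_A */12 -> active={job_A:*/12}
Op 6: register job_A */6 -> active={job_A:*/6}
Op 7: register job_A */2 -> active={job_A:*/2}
Op 8: unregister job_A -> active={}
Op 9: register job_B */10 -> active={job_B:*/10}
Op 10: register job_D */7 -> active={job_B:*/10, job_D:*/7}
Op 11: register job_B */5 -> active={job_B:*/5, job_D:*/7}
Op 12: register job_C */8 -> active={job_B:*/5, job_C:*/8, job_D:*/7}
Op 13: unregister job_C -> active={job_B:*/5, job_D:*/7}
Final interval of job_B = 5
Next fire of job_B after T=216: (216//5+1)*5 = 220

Answer: interval=5 next_fire=220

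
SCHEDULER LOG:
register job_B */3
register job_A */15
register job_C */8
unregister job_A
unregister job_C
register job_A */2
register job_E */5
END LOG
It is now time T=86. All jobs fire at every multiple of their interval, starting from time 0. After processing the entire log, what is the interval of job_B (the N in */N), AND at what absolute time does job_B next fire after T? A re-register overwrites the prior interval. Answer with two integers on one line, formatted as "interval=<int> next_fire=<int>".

Answer: interval=3 next_fire=87

Derivation:
Op 1: register job_B */3 -> active={job_B:*/3}
Op 2: register job_A */15 -> active={job_A:*/15, job_B:*/3}
Op 3: register job_C */8 -> active={job_A:*/15, job_B:*/3, job_C:*/8}
Op 4: unregister job_A -> active={job_B:*/3, job_C:*/8}
Op 5: unregister job_C -> active={job_B:*/3}
Op 6: register job_A */2 -> active={job_A:*/2, job_B:*/3}
Op 7: register job_E */5 -> active={job_A:*/2, job_B:*/3, job_E:*/5}
Final interval of job_B = 3
Next fire of job_B after T=86: (86//3+1)*3 = 87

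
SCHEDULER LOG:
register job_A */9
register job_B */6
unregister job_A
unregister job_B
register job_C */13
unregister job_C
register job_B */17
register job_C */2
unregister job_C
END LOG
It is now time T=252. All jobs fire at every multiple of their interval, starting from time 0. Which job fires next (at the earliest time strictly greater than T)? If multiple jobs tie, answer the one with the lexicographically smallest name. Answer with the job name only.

Op 1: register job_A */9 -> active={job_A:*/9}
Op 2: register job_B */6 -> active={job_A:*/9, job_B:*/6}
Op 3: unregister job_A -> active={job_B:*/6}
Op 4: unregister job_B -> active={}
Op 5: register job_C */13 -> active={job_C:*/13}
Op 6: unregister job_C -> active={}
Op 7: register job_B */17 -> active={job_B:*/17}
Op 8: register job_C */2 -> active={job_B:*/17, job_C:*/2}
Op 9: unregister job_C -> active={job_B:*/17}
  job_B: interval 17, next fire after T=252 is 255
Earliest = 255, winner (lex tiebreak) = job_B

Answer: job_B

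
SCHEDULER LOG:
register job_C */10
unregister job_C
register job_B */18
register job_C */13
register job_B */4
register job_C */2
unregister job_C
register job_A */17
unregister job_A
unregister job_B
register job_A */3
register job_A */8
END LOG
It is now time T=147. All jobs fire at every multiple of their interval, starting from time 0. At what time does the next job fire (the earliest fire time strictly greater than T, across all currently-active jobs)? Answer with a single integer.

Op 1: register job_C */10 -> active={job_C:*/10}
Op 2: unregister job_C -> active={}
Op 3: register job_B */18 -> active={job_B:*/18}
Op 4: register job_C */13 -> active={job_B:*/18, job_C:*/13}
Op 5: register job_B */4 -> active={job_B:*/4, job_C:*/13}
Op 6: register job_C */2 -> active={job_B:*/4, job_C:*/2}
Op 7: unregister job_C -> active={job_B:*/4}
Op 8: register job_A */17 -> active={job_A:*/17, job_B:*/4}
Op 9: unregister job_A -> active={job_B:*/4}
Op 10: unregister job_B -> active={}
Op 11: register job_A */3 -> active={job_A:*/3}
Op 12: register job_A */8 -> active={job_A:*/8}
  job_A: interval 8, next fire after T=147 is 152
Earliest fire time = 152 (job job_A)

Answer: 152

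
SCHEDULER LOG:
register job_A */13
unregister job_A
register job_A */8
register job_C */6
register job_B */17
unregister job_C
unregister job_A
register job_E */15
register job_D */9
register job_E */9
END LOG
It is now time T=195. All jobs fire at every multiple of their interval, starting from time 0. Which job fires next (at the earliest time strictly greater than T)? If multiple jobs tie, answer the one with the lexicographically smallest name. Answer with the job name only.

Op 1: register job_A */13 -> active={job_A:*/13}
Op 2: unregister job_A -> active={}
Op 3: register job_A */8 -> active={job_A:*/8}
Op 4: register job_C */6 -> active={job_A:*/8, job_C:*/6}
Op 5: register job_B */17 -> active={job_A:*/8, job_B:*/17, job_C:*/6}
Op 6: unregister job_C -> active={job_A:*/8, job_B:*/17}
Op 7: unregister job_A -> active={job_B:*/17}
Op 8: register job_E */15 -> active={job_B:*/17, job_E:*/15}
Op 9: register job_D */9 -> active={job_B:*/17, job_D:*/9, job_E:*/15}
Op 10: register job_E */9 -> active={job_B:*/17, job_D:*/9, job_E:*/9}
  job_B: interval 17, next fire after T=195 is 204
  job_D: interval 9, next fire after T=195 is 198
  job_E: interval 9, next fire after T=195 is 198
Earliest = 198, winner (lex tiebreak) = job_D

Answer: job_D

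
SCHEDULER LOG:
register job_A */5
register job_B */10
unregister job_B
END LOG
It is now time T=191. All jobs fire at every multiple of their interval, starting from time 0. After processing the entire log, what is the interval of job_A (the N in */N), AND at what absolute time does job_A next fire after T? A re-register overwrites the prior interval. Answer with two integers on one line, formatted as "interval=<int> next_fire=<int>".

Op 1: register job_A */5 -> active={job_A:*/5}
Op 2: register job_B */10 -> active={job_A:*/5, job_B:*/10}
Op 3: unregister job_B -> active={job_A:*/5}
Final interval of job_A = 5
Next fire of job_A after T=191: (191//5+1)*5 = 195

Answer: interval=5 next_fire=195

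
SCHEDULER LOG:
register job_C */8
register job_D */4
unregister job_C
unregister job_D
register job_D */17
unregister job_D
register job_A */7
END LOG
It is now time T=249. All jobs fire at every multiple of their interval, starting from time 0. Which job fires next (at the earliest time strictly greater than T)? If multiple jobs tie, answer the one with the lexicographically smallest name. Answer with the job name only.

Op 1: register job_C */8 -> active={job_C:*/8}
Op 2: register job_D */4 -> active={job_C:*/8, job_D:*/4}
Op 3: unregister job_C -> active={job_D:*/4}
Op 4: unregister job_D -> active={}
Op 5: register job_D */17 -> active={job_D:*/17}
Op 6: unregister job_D -> active={}
Op 7: register job_A */7 -> active={job_A:*/7}
  job_A: interval 7, next fire after T=249 is 252
Earliest = 252, winner (lex tiebreak) = job_A

Answer: job_A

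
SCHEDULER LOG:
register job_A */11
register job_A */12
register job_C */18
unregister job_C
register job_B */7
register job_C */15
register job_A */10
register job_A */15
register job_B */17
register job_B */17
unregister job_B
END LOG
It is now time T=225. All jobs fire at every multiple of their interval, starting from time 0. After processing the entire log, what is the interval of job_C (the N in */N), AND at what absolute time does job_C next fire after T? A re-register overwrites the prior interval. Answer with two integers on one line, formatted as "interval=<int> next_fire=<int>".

Op 1: register job_A */11 -> active={job_A:*/11}
Op 2: register job_A */12 -> active={job_A:*/12}
Op 3: register job_C */18 -> active={job_A:*/12, job_C:*/18}
Op 4: unregister job_C -> active={job_A:*/12}
Op 5: register job_B */7 -> active={job_A:*/12, job_B:*/7}
Op 6: register job_C */15 -> active={job_A:*/12, job_B:*/7, job_C:*/15}
Op 7: register job_A */10 -> active={job_A:*/10, job_B:*/7, job_C:*/15}
Op 8: register job_A */15 -> active={job_A:*/15, job_B:*/7, job_C:*/15}
Op 9: register job_B */17 -> active={job_A:*/15, job_B:*/17, job_C:*/15}
Op 10: register job_B */17 -> active={job_A:*/15, job_B:*/17, job_C:*/15}
Op 11: unregister job_B -> active={job_A:*/15, job_C:*/15}
Final interval of job_C = 15
Next fire of job_C after T=225: (225//15+1)*15 = 240

Answer: interval=15 next_fire=240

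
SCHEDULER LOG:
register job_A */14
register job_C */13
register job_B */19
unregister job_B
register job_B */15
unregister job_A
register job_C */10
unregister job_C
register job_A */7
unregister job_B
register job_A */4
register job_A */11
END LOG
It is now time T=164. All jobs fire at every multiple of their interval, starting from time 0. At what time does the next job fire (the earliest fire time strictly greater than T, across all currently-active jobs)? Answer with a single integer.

Answer: 165

Derivation:
Op 1: register job_A */14 -> active={job_A:*/14}
Op 2: register job_C */13 -> active={job_A:*/14, job_C:*/13}
Op 3: register job_B */19 -> active={job_A:*/14, job_B:*/19, job_C:*/13}
Op 4: unregister job_B -> active={job_A:*/14, job_C:*/13}
Op 5: register job_B */15 -> active={job_A:*/14, job_B:*/15, job_C:*/13}
Op 6: unregister job_A -> active={job_B:*/15, job_C:*/13}
Op 7: register job_C */10 -> active={job_B:*/15, job_C:*/10}
Op 8: unregister job_C -> active={job_B:*/15}
Op 9: register job_A */7 -> active={job_A:*/7, job_B:*/15}
Op 10: unregister job_B -> active={job_A:*/7}
Op 11: register job_A */4 -> active={job_A:*/4}
Op 12: register job_A */11 -> active={job_A:*/11}
  job_A: interval 11, next fire after T=164 is 165
Earliest fire time = 165 (job job_A)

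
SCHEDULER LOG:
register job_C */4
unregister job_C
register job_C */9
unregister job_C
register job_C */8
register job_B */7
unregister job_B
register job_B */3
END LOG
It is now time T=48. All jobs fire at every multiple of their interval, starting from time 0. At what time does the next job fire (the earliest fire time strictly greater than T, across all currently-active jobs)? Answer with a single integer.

Answer: 51

Derivation:
Op 1: register job_C */4 -> active={job_C:*/4}
Op 2: unregister job_C -> active={}
Op 3: register job_C */9 -> active={job_C:*/9}
Op 4: unregister job_C -> active={}
Op 5: register job_C */8 -> active={job_C:*/8}
Op 6: register job_B */7 -> active={job_B:*/7, job_C:*/8}
Op 7: unregister job_B -> active={job_C:*/8}
Op 8: register job_B */3 -> active={job_B:*/3, job_C:*/8}
  job_B: interval 3, next fire after T=48 is 51
  job_C: interval 8, next fire after T=48 is 56
Earliest fire time = 51 (job job_B)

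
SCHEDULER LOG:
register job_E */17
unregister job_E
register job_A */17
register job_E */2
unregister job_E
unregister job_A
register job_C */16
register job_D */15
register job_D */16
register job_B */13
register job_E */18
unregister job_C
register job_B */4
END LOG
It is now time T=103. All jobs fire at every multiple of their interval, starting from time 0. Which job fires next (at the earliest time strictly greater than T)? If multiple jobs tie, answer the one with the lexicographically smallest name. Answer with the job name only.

Op 1: register job_E */17 -> active={job_E:*/17}
Op 2: unregister job_E -> active={}
Op 3: register job_A */17 -> active={job_A:*/17}
Op 4: register job_E */2 -> active={job_A:*/17, job_E:*/2}
Op 5: unregister job_E -> active={job_A:*/17}
Op 6: unregister job_A -> active={}
Op 7: register job_C */16 -> active={job_C:*/16}
Op 8: register job_D */15 -> active={job_C:*/16, job_D:*/15}
Op 9: register job_D */16 -> active={job_C:*/16, job_D:*/16}
Op 10: register job_B */13 -> active={job_B:*/13, job_C:*/16, job_D:*/16}
Op 11: register job_E */18 -> active={job_B:*/13, job_C:*/16, job_D:*/16, job_E:*/18}
Op 12: unregister job_C -> active={job_B:*/13, job_D:*/16, job_E:*/18}
Op 13: register job_B */4 -> active={job_B:*/4, job_D:*/16, job_E:*/18}
  job_B: interval 4, next fire after T=103 is 104
  job_D: interval 16, next fire after T=103 is 112
  job_E: interval 18, next fire after T=103 is 108
Earliest = 104, winner (lex tiebreak) = job_B

Answer: job_B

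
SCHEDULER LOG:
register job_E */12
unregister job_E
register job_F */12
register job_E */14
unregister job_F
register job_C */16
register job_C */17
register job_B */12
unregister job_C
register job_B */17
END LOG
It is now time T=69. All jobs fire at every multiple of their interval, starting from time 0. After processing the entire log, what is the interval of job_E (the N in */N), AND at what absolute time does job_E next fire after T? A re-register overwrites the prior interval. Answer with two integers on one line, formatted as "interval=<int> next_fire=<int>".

Op 1: register job_E */12 -> active={job_E:*/12}
Op 2: unregister job_E -> active={}
Op 3: register job_F */12 -> active={job_F:*/12}
Op 4: register job_E */14 -> active={job_E:*/14, job_F:*/12}
Op 5: unregister job_F -> active={job_E:*/14}
Op 6: register job_C */16 -> active={job_C:*/16, job_E:*/14}
Op 7: register job_C */17 -> active={job_C:*/17, job_E:*/14}
Op 8: register job_B */12 -> active={job_B:*/12, job_C:*/17, job_E:*/14}
Op 9: unregister job_C -> active={job_B:*/12, job_E:*/14}
Op 10: register job_B */17 -> active={job_B:*/17, job_E:*/14}
Final interval of job_E = 14
Next fire of job_E after T=69: (69//14+1)*14 = 70

Answer: interval=14 next_fire=70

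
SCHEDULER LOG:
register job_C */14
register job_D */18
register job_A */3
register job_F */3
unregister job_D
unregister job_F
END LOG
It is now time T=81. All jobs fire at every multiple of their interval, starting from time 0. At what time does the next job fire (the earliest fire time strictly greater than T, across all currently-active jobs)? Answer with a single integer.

Op 1: register job_C */14 -> active={job_C:*/14}
Op 2: register job_D */18 -> active={job_C:*/14, job_D:*/18}
Op 3: register job_A */3 -> active={job_A:*/3, job_C:*/14, job_D:*/18}
Op 4: register job_F */3 -> active={job_A:*/3, job_C:*/14, job_D:*/18, job_F:*/3}
Op 5: unregister job_D -> active={job_A:*/3, job_C:*/14, job_F:*/3}
Op 6: unregister job_F -> active={job_A:*/3, job_C:*/14}
  job_A: interval 3, next fire after T=81 is 84
  job_C: interval 14, next fire after T=81 is 84
Earliest fire time = 84 (job job_A)

Answer: 84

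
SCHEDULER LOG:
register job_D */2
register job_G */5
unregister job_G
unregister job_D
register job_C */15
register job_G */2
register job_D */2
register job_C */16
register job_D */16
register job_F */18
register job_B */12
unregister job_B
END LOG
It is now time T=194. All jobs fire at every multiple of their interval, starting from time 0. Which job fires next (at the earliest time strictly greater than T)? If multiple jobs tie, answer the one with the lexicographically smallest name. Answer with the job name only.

Answer: job_G

Derivation:
Op 1: register job_D */2 -> active={job_D:*/2}
Op 2: register job_G */5 -> active={job_D:*/2, job_G:*/5}
Op 3: unregister job_G -> active={job_D:*/2}
Op 4: unregister job_D -> active={}
Op 5: register job_C */15 -> active={job_C:*/15}
Op 6: register job_G */2 -> active={job_C:*/15, job_G:*/2}
Op 7: register job_D */2 -> active={job_C:*/15, job_D:*/2, job_G:*/2}
Op 8: register job_C */16 -> active={job_C:*/16, job_D:*/2, job_G:*/2}
Op 9: register job_D */16 -> active={job_C:*/16, job_D:*/16, job_G:*/2}
Op 10: register job_F */18 -> active={job_C:*/16, job_D:*/16, job_F:*/18, job_G:*/2}
Op 11: register job_B */12 -> active={job_B:*/12, job_C:*/16, job_D:*/16, job_F:*/18, job_G:*/2}
Op 12: unregister job_B -> active={job_C:*/16, job_D:*/16, job_F:*/18, job_G:*/2}
  job_C: interval 16, next fire after T=194 is 208
  job_D: interval 16, next fire after T=194 is 208
  job_F: interval 18, next fire after T=194 is 198
  job_G: interval 2, next fire after T=194 is 196
Earliest = 196, winner (lex tiebreak) = job_G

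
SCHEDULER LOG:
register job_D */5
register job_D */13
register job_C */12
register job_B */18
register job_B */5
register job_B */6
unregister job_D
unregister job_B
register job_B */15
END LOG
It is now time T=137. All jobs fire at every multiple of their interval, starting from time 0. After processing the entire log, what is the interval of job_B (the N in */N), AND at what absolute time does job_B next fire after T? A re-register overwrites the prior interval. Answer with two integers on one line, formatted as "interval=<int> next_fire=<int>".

Op 1: register job_D */5 -> active={job_D:*/5}
Op 2: register job_D */13 -> active={job_D:*/13}
Op 3: register job_C */12 -> active={job_C:*/12, job_D:*/13}
Op 4: register job_B */18 -> active={job_B:*/18, job_C:*/12, job_D:*/13}
Op 5: register job_B */5 -> active={job_B:*/5, job_C:*/12, job_D:*/13}
Op 6: register job_B */6 -> active={job_B:*/6, job_C:*/12, job_D:*/13}
Op 7: unregister job_D -> active={job_B:*/6, job_C:*/12}
Op 8: unregister job_B -> active={job_C:*/12}
Op 9: register job_B */15 -> active={job_B:*/15, job_C:*/12}
Final interval of job_B = 15
Next fire of job_B after T=137: (137//15+1)*15 = 150

Answer: interval=15 next_fire=150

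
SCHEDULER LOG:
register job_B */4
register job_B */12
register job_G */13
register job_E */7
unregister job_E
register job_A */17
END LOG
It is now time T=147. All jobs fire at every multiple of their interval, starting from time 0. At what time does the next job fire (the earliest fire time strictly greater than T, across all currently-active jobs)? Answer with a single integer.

Op 1: register job_B */4 -> active={job_B:*/4}
Op 2: register job_B */12 -> active={job_B:*/12}
Op 3: register job_G */13 -> active={job_B:*/12, job_G:*/13}
Op 4: register job_E */7 -> active={job_B:*/12, job_E:*/7, job_G:*/13}
Op 5: unregister job_E -> active={job_B:*/12, job_G:*/13}
Op 6: register job_A */17 -> active={job_A:*/17, job_B:*/12, job_G:*/13}
  job_A: interval 17, next fire after T=147 is 153
  job_B: interval 12, next fire after T=147 is 156
  job_G: interval 13, next fire after T=147 is 156
Earliest fire time = 153 (job job_A)

Answer: 153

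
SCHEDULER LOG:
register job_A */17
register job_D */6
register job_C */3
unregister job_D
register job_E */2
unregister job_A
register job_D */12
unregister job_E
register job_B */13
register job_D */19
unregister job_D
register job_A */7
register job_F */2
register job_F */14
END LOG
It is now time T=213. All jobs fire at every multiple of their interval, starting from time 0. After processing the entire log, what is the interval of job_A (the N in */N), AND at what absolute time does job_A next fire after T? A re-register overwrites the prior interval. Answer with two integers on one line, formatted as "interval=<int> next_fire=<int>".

Op 1: register job_A */17 -> active={job_A:*/17}
Op 2: register job_D */6 -> active={job_A:*/17, job_D:*/6}
Op 3: register job_C */3 -> active={job_A:*/17, job_C:*/3, job_D:*/6}
Op 4: unregister job_D -> active={job_A:*/17, job_C:*/3}
Op 5: register job_E */2 -> active={job_A:*/17, job_C:*/3, job_E:*/2}
Op 6: unregister job_A -> active={job_C:*/3, job_E:*/2}
Op 7: register job_D */12 -> active={job_C:*/3, job_D:*/12, job_E:*/2}
Op 8: unregister job_E -> active={job_C:*/3, job_D:*/12}
Op 9: register job_B */13 -> active={job_B:*/13, job_C:*/3, job_D:*/12}
Op 10: register job_D */19 -> active={job_B:*/13, job_C:*/3, job_D:*/19}
Op 11: unregister job_D -> active={job_B:*/13, job_C:*/3}
Op 12: register job_A */7 -> active={job_A:*/7, job_B:*/13, job_C:*/3}
Op 13: register job_F */2 -> active={job_A:*/7, job_B:*/13, job_C:*/3, job_F:*/2}
Op 14: register job_F */14 -> active={job_A:*/7, job_B:*/13, job_C:*/3, job_F:*/14}
Final interval of job_A = 7
Next fire of job_A after T=213: (213//7+1)*7 = 217

Answer: interval=7 next_fire=217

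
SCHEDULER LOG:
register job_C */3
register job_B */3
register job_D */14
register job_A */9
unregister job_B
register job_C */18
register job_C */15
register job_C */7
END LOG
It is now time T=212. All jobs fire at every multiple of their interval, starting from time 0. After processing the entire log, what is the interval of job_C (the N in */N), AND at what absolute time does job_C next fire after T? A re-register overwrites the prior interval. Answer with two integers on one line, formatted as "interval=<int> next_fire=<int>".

Answer: interval=7 next_fire=217

Derivation:
Op 1: register job_C */3 -> active={job_C:*/3}
Op 2: register job_B */3 -> active={job_B:*/3, job_C:*/3}
Op 3: register job_D */14 -> active={job_B:*/3, job_C:*/3, job_D:*/14}
Op 4: register job_A */9 -> active={job_A:*/9, job_B:*/3, job_C:*/3, job_D:*/14}
Op 5: unregister job_B -> active={job_A:*/9, job_C:*/3, job_D:*/14}
Op 6: register job_C */18 -> active={job_A:*/9, job_C:*/18, job_D:*/14}
Op 7: register job_C */15 -> active={job_A:*/9, job_C:*/15, job_D:*/14}
Op 8: register job_C */7 -> active={job_A:*/9, job_C:*/7, job_D:*/14}
Final interval of job_C = 7
Next fire of job_C after T=212: (212//7+1)*7 = 217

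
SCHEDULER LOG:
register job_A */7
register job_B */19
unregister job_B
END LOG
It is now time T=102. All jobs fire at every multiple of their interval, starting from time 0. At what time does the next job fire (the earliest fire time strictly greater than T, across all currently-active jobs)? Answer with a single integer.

Answer: 105

Derivation:
Op 1: register job_A */7 -> active={job_A:*/7}
Op 2: register job_B */19 -> active={job_A:*/7, job_B:*/19}
Op 3: unregister job_B -> active={job_A:*/7}
  job_A: interval 7, next fire after T=102 is 105
Earliest fire time = 105 (job job_A)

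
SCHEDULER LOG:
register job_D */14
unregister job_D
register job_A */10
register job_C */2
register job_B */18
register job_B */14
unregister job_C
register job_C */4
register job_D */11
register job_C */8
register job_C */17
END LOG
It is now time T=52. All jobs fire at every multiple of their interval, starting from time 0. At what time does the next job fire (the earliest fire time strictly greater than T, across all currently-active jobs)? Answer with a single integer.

Op 1: register job_D */14 -> active={job_D:*/14}
Op 2: unregister job_D -> active={}
Op 3: register job_A */10 -> active={job_A:*/10}
Op 4: register job_C */2 -> active={job_A:*/10, job_C:*/2}
Op 5: register job_B */18 -> active={job_A:*/10, job_B:*/18, job_C:*/2}
Op 6: register job_B */14 -> active={job_A:*/10, job_B:*/14, job_C:*/2}
Op 7: unregister job_C -> active={job_A:*/10, job_B:*/14}
Op 8: register job_C */4 -> active={job_A:*/10, job_B:*/14, job_C:*/4}
Op 9: register job_D */11 -> active={job_A:*/10, job_B:*/14, job_C:*/4, job_D:*/11}
Op 10: register job_C */8 -> active={job_A:*/10, job_B:*/14, job_C:*/8, job_D:*/11}
Op 11: register job_C */17 -> active={job_A:*/10, job_B:*/14, job_C:*/17, job_D:*/11}
  job_A: interval 10, next fire after T=52 is 60
  job_B: interval 14, next fire after T=52 is 56
  job_C: interval 17, next fire after T=52 is 68
  job_D: interval 11, next fire after T=52 is 55
Earliest fire time = 55 (job job_D)

Answer: 55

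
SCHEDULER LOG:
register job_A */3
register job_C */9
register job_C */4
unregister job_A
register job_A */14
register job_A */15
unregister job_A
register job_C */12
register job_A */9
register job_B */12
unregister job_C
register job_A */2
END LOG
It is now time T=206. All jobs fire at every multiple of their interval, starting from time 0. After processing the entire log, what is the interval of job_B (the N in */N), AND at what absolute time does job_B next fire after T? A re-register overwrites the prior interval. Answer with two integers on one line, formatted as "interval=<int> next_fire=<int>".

Answer: interval=12 next_fire=216

Derivation:
Op 1: register job_A */3 -> active={job_A:*/3}
Op 2: register job_C */9 -> active={job_A:*/3, job_C:*/9}
Op 3: register job_C */4 -> active={job_A:*/3, job_C:*/4}
Op 4: unregister job_A -> active={job_C:*/4}
Op 5: register job_A */14 -> active={job_A:*/14, job_C:*/4}
Op 6: register job_A */15 -> active={job_A:*/15, job_C:*/4}
Op 7: unregister job_A -> active={job_C:*/4}
Op 8: register job_C */12 -> active={job_C:*/12}
Op 9: register job_A */9 -> active={job_A:*/9, job_C:*/12}
Op 10: register job_B */12 -> active={job_A:*/9, job_B:*/12, job_C:*/12}
Op 11: unregister job_C -> active={job_A:*/9, job_B:*/12}
Op 12: register job_A */2 -> active={job_A:*/2, job_B:*/12}
Final interval of job_B = 12
Next fire of job_B after T=206: (206//12+1)*12 = 216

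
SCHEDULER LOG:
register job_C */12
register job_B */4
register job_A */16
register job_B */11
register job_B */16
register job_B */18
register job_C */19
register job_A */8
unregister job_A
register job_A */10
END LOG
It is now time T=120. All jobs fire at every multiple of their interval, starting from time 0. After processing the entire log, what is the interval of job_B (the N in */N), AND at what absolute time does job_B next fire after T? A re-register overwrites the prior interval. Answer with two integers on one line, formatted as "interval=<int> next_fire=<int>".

Answer: interval=18 next_fire=126

Derivation:
Op 1: register job_C */12 -> active={job_C:*/12}
Op 2: register job_B */4 -> active={job_B:*/4, job_C:*/12}
Op 3: register job_A */16 -> active={job_A:*/16, job_B:*/4, job_C:*/12}
Op 4: register job_B */11 -> active={job_A:*/16, job_B:*/11, job_C:*/12}
Op 5: register job_B */16 -> active={job_A:*/16, job_B:*/16, job_C:*/12}
Op 6: register job_B */18 -> active={job_A:*/16, job_B:*/18, job_C:*/12}
Op 7: register job_C */19 -> active={job_A:*/16, job_B:*/18, job_C:*/19}
Op 8: register job_A */8 -> active={job_A:*/8, job_B:*/18, job_C:*/19}
Op 9: unregister job_A -> active={job_B:*/18, job_C:*/19}
Op 10: register job_A */10 -> active={job_A:*/10, job_B:*/18, job_C:*/19}
Final interval of job_B = 18
Next fire of job_B after T=120: (120//18+1)*18 = 126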